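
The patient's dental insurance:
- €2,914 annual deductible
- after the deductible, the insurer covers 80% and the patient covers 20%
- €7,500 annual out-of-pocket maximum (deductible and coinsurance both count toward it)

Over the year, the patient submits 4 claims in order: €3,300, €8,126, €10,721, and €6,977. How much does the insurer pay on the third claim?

€8,576.80

Claim 1 (€3,300): €2,914 finishes the deductible; €386 goes to coinsurance; patient's 20% is €77.20. Patient owes €2,991.20 (running OOP €2,991.20). Insurer: €3,300 − €2,991.20 = €308.80.
Claim 2 (€8,126): deductible met; 20% of €8,126 = €1,625.20. Patient pays €1,625.20; OOP now €4,616.40. Plan pays €8,126 − €1,625.20 = €6,500.80.
Claim 3 (€10,721): 20% coinsurance on €10,721 = €2,144.20. Patient pays €2,144.20; OOP now €6,760.60. Insurer: €10,721 − €2,144.20 = €8,576.80.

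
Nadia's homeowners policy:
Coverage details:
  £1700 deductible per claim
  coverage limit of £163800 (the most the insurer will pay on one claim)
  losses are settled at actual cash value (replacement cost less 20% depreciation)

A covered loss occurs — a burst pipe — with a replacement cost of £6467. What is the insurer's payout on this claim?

Depreciate 20%: the covered value is £6467 × 0.8 = £5173.60.
Subtract the deductible: £5173.60 − £1700 = £3473.60.
That's under the £163800 cap, so the insurer reimburses the full £3473.60.

£3473.60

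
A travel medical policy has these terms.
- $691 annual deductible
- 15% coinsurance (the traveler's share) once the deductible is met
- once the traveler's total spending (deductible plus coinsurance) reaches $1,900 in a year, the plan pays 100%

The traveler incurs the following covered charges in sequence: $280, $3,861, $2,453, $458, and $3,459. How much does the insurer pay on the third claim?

Claim 1 — $280: all of it applies to the deductible. Cost to traveler: $280. OOP to date $280. Insurer: $280 − $280 = $0.
Claim 2 — $3,861: deductible takes $411, $3,450 remains; traveler's 15% is $517.50. Traveler pays $928.50; OOP now $1,208.50. Insurer: $3,861 − $928.50 = $2,932.50.
Claim 3 — $2,453: deductible already satisfied, so traveler's share is 15% × $2,453 = $367.95. Traveler pays $367.95; OOP now $1,576.45. Plan pays $2,453 − $367.95 = $2,085.05.

$2,085.05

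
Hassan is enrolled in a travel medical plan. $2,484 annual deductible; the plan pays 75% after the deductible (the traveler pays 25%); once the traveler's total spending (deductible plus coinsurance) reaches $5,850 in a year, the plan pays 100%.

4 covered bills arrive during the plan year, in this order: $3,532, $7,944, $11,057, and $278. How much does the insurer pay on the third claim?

$9,939

Claim 1 ($3,532): deductible takes $2,484, $1,048 remains; coinsurance $1,048 × 25% = $262. Cost to traveler: $2,746. OOP to date $2,746. Insurer: $3,532 − $2,746 = $786.
Claim 2 ($7,944): deductible met; 25% of $7,944 = $1,986. Cost to traveler: $1,986. OOP to date $4,732. Insurer: $7,944 − $1,986 = $5,958.
Claim 3 ($11,057): deductible already satisfied, so traveler's share is 25% × $11,057 = $2,764.25. Adding that to $4,732 gives $7,496.25, past the $5,850 cap; traveler pays only $5,850 − $4,732 = $1,118. Plan pays $11,057 − $1,118 = $9,939.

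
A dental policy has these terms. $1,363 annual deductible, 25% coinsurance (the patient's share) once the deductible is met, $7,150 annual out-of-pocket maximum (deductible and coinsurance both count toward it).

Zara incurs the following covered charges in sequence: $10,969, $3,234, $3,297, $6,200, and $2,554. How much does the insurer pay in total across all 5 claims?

Claim 1 ($10,969): $1,363 finishes the deductible; $9,606 goes to coinsurance; patient's 25% is $2,401.50. Cost to patient: $3,764.50. OOP to date $3,764.50. Plan pays $10,969 − $3,764.50 = $7,204.50.
Claim 2 ($3,234): deductible met; 25% of $3,234 = $808.50. Cost to patient: $808.50. OOP to date $4,573. Insurer: $3,234 − $808.50 = $2,425.50.
Claim 3 ($3,297): 25% coinsurance on $3,297 = $824.25. Patient pays $824.25; OOP now $5,397.25. Plan pays $3,297 − $824.25 = $2,472.75.
Claim 4 ($6,200): 25% coinsurance on $6,200 = $1,550. Patient pays $1,550; OOP now $6,947.25. Insurer: $6,200 − $1,550 = $4,650.
Claim 5 ($2,554): deductible met; 25% of $2,554 = $638.50. Adding that to $6,947.25 gives $7,585.75, past the $7,150 cap; patient pays only $7,150 − $6,947.25 = $202.75. Insurer: $2,554 − $202.75 = $2,351.25.
Insurer total = bills − patient's total = $26,254 − $7,150 = $19,104.

$19,104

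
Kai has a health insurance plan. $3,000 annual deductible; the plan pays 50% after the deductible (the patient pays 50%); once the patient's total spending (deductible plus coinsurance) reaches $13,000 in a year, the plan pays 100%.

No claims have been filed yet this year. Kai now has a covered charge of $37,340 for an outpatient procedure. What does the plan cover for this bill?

The full $3,000 deductible is still open; $3,000 of this bill applies to it.
The remaining $34,340 (= $37,340 − $3,000) moves to coinsurance.
50% of $34,340 = $17,170 falls to the patient.
So the patient owes $3,000 + $17,170 = $20,170 before any cap.
Year-to-date out-of-pocket would reach $0 + $20,170 = $20,170, above the $13,000 maximum, so the patient pays only $13,000 − $0 = $13,000.
Insurer pays the balance: $37,340 − $13,000 = $24,340.

$24,340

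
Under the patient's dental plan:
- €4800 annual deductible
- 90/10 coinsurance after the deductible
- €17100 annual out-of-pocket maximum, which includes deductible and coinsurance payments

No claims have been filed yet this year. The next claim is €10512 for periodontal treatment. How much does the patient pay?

€5371.20

The full €4800 deductible is still open; €4800 of this bill applies to it.
After the €4800 deductible portion, €10512 − €4800 = €5712 is subject to coinsurance.
10% of €5712 = €571.20 falls to the patient.
Patient responsibility before any cap: €4800 + €571.20 = €5371.20.
Total out-of-pocket so far would be €0 + €5371.20 = €5371.20, below the €17100 cap — no reduction.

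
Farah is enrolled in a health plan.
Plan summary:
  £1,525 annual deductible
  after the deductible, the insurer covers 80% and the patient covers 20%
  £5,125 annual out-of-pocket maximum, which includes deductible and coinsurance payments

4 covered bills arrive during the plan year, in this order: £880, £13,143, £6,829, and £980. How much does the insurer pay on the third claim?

#1 (£880): all of it applies to the deductible. Patient owes £880 (running OOP £880). Plan pays £880 − £880 = £0.
#2 (£13,143): £645 finishes the deductible; £12,498 goes to coinsurance; 20% of £12,498 = £2,499.60. Patient pays £3,144.60; OOP now £4,024.60. Insurer: £13,143 − £3,144.60 = £9,998.40.
#3 (£6,829): deductible already satisfied, so patient's share is 20% × £6,829 = £1,365.80. OOP would hit £5,390.40 > £5,125, so the cap limits the patient to £5,125 − £4,024.60 = £1,100.40. Plan pays £6,829 − £1,100.40 = £5,728.60.

£5,728.60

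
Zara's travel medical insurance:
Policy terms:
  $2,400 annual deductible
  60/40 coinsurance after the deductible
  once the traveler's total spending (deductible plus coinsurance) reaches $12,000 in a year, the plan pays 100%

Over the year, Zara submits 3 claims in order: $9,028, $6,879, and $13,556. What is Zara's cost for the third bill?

Claim 1 — $9,028: $2,400 to deductible, leaving $6,628; 40% of $6,628 = $2,651.20. Cost to traveler: $5,051.20. OOP to date $5,051.20.
Claim 2 — $6,879: 40% coinsurance on $6,879 = $2,751.60. Traveler pays $2,751.60; OOP now $7,802.80.
Claim 3 — $13,556: deductible met; 40% of $13,556 = $5,422.40. That would push OOP to $13,225.20, over the $12,000 cap, so traveler pays $12,000 − $7,802.80 = $4,197.20.

$4,197.20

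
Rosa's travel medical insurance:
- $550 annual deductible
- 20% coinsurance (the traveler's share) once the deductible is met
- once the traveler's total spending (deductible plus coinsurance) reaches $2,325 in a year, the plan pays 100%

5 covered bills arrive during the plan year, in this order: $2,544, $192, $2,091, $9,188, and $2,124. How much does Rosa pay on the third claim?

#1 ($2,544): $550 finishes the deductible; $1,994 goes to coinsurance; coinsurance $1,994 × 20% = $398.80. Traveler owes $948.80 (running OOP $948.80).
#2 ($192): 20% coinsurance on $192 = $38.40. Traveler pays $38.40; OOP now $987.20.
#3 ($2,091): deductible met; 20% of $2,091 = $418.20. Cost to traveler: $418.20. OOP to date $1,405.40.

$418.20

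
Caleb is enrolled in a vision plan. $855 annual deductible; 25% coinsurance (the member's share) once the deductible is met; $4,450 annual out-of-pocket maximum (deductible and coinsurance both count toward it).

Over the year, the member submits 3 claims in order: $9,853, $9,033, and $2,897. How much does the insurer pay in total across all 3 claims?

Claim 1 ($9,853): deductible takes $855, $8,998 remains; member's 25% is $2,249.50. Member pays $3,104.50; OOP now $3,104.50. Plan pays $9,853 − $3,104.50 = $6,748.50.
Claim 2 ($9,033): deductible met; 25% of $9,033 = $2,258.25. OOP would hit $5,362.75 > $4,450, so the cap limits the member to $4,450 − $3,104.50 = $1,345.50. Insurer: $9,033 − $1,345.50 = $7,687.50.
Claim 3 ($2,897): deductible already satisfied, so member's share is 25% × $2,897 = $724.25. OOP would hit $5,174.25 > $4,450, so the cap limits the member to $4,450 − $4,450 = $0. Insurer: $2,897 − $0 = $2,897.
Insurer total: $6,748.50 + $7,687.50 + $2,897 = $17,333.

$17,333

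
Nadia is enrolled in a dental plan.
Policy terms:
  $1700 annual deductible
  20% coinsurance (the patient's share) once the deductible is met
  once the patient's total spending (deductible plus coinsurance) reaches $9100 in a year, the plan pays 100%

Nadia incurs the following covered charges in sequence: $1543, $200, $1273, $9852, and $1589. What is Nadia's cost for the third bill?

Claim 1 — $1543: all of it applies to the deductible. Patient owes $1543 (running OOP $1543).
Claim 2 — $200: deductible takes $157, $43 remains; patient's 20% is $8.60. Cost to patient: $165.60. OOP to date $1708.60.
Claim 3 — $1273: 20% coinsurance on $1273 = $254.60. Patient pays $254.60; OOP now $1963.20.

$254.60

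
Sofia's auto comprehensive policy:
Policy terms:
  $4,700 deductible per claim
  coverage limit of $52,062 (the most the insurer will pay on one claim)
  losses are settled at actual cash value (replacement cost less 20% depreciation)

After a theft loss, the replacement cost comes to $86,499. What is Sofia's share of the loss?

Depreciate 20%: the covered value is $86,499 × 0.8 = $69,199.20.
Less the $4,700 deductible: $69,199.20 − $4,700 = $64,499.20.
The $52,062 per-incident cap binds; insurer pays $52,062.
Out of pocket: $86,499 − $52,062 = $34,437.

$34,437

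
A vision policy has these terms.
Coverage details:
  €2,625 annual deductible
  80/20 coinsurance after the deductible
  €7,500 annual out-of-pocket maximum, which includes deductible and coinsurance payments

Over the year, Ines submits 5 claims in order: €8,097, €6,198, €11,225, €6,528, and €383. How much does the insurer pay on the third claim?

€8,980

Claim 1 (€8,097): €2,625 to deductible, leaving €5,472; 20% of €5,472 = €1,094.40. Cost to member: €3,719.40. OOP to date €3,719.40. Insurer: €8,097 − €3,719.40 = €4,377.60.
Claim 2 (€6,198): deductible met; 20% of €6,198 = €1,239.60. Member owes €1,239.60 (running OOP €4,959). Plan pays €6,198 − €1,239.60 = €4,958.40.
Claim 3 (€11,225): deductible met; 20% of €11,225 = €2,245. Member pays €2,245; OOP now €7,204. Plan pays €11,225 − €2,245 = €8,980.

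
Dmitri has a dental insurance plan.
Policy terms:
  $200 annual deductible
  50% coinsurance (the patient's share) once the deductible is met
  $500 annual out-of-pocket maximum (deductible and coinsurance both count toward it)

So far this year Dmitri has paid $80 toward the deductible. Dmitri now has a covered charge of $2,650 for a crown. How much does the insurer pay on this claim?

$80 of the $200 deductible is already met, leaving $120.
That leaves $2,650 − $120 = $2,530 for coinsurance.
50% of $2,530 = $1,265 falls to the patient.
That puts the patient's cost at $120 + $1,265 = $1,385 before any cap.
That would bring total out-of-pocket to $1,465, past the $500 cap. The patient is capped at $500 − $80 = $420 on this claim.
The plan picks up $2,650 − $420 = $2,230.

$2,230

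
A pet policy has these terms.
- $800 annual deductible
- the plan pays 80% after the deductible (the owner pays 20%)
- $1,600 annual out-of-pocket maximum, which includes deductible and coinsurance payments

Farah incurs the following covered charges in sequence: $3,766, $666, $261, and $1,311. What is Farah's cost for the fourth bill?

$21.40

Bill 1, $3,766: $800 to deductible, leaving $2,966; owner's 20% is $593.20. Owner owes $1,393.20 (running OOP $1,393.20).
Bill 2, $666: deductible met; 20% of $666 = $133.20. Owner pays $133.20; OOP now $1,526.40.
Bill 3, $261: 20% coinsurance on $261 = $52.20. Owner owes $52.20 (running OOP $1,578.60).
Bill 4, $1,311: deductible met; 20% of $1,311 = $262.20. Adding that to $1,578.60 gives $1,840.80, past the $1,600 cap; owner pays only $1,600 − $1,578.60 = $21.40.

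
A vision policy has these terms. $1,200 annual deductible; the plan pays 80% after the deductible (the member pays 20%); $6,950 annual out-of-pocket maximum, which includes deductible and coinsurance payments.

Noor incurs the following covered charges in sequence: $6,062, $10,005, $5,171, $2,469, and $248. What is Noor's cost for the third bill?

$1,034.20

Claim 1 ($6,062): deductible takes $1,200, $4,862 remains; coinsurance $4,862 × 20% = $972.40. Member owes $2,172.40 (running OOP $2,172.40).
Claim 2 ($10,005): deductible met; 20% of $10,005 = $2,001. Cost to member: $2,001. OOP to date $4,173.40.
Claim 3 ($5,171): deductible already satisfied, so member's share is 20% × $5,171 = $1,034.20. Member pays $1,034.20; OOP now $5,207.60.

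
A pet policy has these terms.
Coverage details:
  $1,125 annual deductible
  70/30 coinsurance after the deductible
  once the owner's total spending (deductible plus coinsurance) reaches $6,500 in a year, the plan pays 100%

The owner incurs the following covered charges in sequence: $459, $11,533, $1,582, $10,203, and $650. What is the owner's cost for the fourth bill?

$1,640.30

#1 ($459): all of it applies to the deductible. Owner pays $459; OOP now $459.
#2 ($11,533): deductible takes $666, $10,867 remains; coinsurance $10,867 × 30% = $3,260.10. Owner owes $3,926.10 (running OOP $4,385.10).
#3 ($1,582): deductible already satisfied, so owner's share is 30% × $1,582 = $474.60. Owner owes $474.60 (running OOP $4,859.70).
#4 ($10,203): 30% coinsurance on $10,203 = $3,060.90. That would push OOP to $7,920.60, over the $6,500 cap, so owner pays $6,500 − $4,859.70 = $1,640.30.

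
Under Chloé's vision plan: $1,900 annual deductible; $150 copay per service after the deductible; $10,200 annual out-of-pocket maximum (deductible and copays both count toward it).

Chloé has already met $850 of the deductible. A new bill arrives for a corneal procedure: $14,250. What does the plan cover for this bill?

Remaining deductible: $1,900 − $850 = $1,050.
That leaves $14,250 − $1,050 = $13,200 for the copay.
Copay on this service: $150.
Member responsibility before any cap: $1,050 + $150 = $1,200.
Cumulative spending $850 + $1,200 = $2,050 stays under the $10,200 maximum.
Insurer pays the balance: $14,250 − $1,200 = $13,050.

$13,050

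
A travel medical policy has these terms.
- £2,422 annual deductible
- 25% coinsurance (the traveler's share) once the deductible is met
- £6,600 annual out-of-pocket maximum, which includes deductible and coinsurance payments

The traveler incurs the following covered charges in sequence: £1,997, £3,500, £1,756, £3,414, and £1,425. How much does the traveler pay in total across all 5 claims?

£4,839.50

#1 (£1,997): entire amount goes to the deductible. Traveler pays £1,997; OOP now £1,997.
#2 (£3,500): £425 finishes the deductible; £3,075 goes to coinsurance; traveler's 25% is £768.75. Traveler owes £1,193.75 (running OOP £3,190.75).
#3 (£1,756): deductible met; 25% of £1,756 = £439. Traveler owes £439 (running OOP £3,629.75).
#4 (£3,414): 25% coinsurance on £3,414 = £853.50. Traveler owes £853.50 (running OOP £4,483.25).
#5 (£1,425): deductible already satisfied, so traveler's share is 25% × £1,425 = £356.25. Cost to traveler: £356.25. OOP to date £4,839.50.
Summing the traveler's payments: £1,997 + £1,193.75 + £439 + £853.50 + £356.25 = £4,839.50.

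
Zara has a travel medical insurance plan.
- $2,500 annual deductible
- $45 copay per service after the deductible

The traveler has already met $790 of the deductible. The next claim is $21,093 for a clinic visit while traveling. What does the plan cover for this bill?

$19,338

Remaining deductible: $2,500 − $790 = $1,710.
The remaining $19,383 (= $21,093 − $1,710) moves to the copay.
Copay on this service: $45.
Traveler responsibility: $1,710 + $45 = $1,755.
The insurer covers the remainder: $21,093 − $1,755 = $19,338.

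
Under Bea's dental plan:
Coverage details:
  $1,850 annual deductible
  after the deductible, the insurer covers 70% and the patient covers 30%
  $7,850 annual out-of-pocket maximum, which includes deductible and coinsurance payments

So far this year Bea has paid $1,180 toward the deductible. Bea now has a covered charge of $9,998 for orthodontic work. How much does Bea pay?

$3,468.40

Deductible still to meet: $1,850 − $1,180 = $670.
That leaves $9,998 − $670 = $9,328 for coinsurance.
30% of $9,328 = $2,798.40 falls to the patient.
So the patient owes $670 + $2,798.40 = $3,468.40 before any cap.
Cumulative spending $1,180 + $3,468.40 = $4,648.40 stays under the $7,850 maximum.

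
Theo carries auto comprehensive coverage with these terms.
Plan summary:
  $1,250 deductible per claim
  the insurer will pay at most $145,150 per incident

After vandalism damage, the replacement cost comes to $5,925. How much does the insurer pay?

Subtract the deductible: $5,925 − $1,250 = $4,675.
$4,675 ≤ $145,150, so the limit doesn't bind; insurer pays $4,675.

$4,675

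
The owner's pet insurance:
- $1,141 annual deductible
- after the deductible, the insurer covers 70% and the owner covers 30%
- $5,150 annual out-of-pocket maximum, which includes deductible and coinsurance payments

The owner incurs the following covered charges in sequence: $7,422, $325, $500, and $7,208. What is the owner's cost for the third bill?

$150

Bill 1, $7,422: deductible takes $1,141, $6,281 remains; owner's 30% is $1,884.30. Owner pays $3,025.30; OOP now $3,025.30.
Bill 2, $325: 30% coinsurance on $325 = $97.50. Owner owes $97.50 (running OOP $3,122.80).
Bill 3, $500: deductible met; 30% of $500 = $150. Cost to owner: $150. OOP to date $3,272.80.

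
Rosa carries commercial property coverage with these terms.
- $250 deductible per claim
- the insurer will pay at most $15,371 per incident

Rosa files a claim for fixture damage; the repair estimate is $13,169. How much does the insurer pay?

$12,919

Subtract the deductible: $13,169 − $250 = $12,919.
That's under the $15,371 cap, so the insurer reimburses the full $12,919.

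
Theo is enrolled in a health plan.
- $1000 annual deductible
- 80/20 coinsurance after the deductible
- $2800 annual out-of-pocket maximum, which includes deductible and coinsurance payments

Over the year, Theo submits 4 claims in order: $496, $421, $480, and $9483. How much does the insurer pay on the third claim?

Claim 1 ($496): entire amount goes to the deductible. Patient owes $496 (running OOP $496). Insurer: $496 − $496 = $0.
Claim 2 ($421): entire amount goes to the deductible. Patient owes $421 (running OOP $917). Plan pays $421 − $421 = $0.
Claim 3 ($480): $83 to deductible, leaving $397; coinsurance $397 × 20% = $79.40. Patient owes $162.40 (running OOP $1079.40). Insurer: $480 − $162.40 = $317.60.

$317.60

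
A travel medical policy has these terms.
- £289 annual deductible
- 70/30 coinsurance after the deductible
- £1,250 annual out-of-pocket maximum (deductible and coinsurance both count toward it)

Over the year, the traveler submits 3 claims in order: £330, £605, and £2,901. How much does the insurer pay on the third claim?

Claim 1 (£330): £289 to deductible, leaving £41; traveler's 30% is £12.30. Traveler pays £301.30; OOP now £301.30. Plan pays £330 − £301.30 = £28.70.
Claim 2 (£605): 30% coinsurance on £605 = £181.50. Traveler owes £181.50 (running OOP £482.80). Insurer: £605 − £181.50 = £423.50.
Claim 3 (£2,901): deductible already satisfied, so traveler's share is 30% × £2,901 = £870.30. OOP would hit £1,353.10 > £1,250, so the cap limits the traveler to £1,250 − £482.80 = £767.20. Insurer: £2,901 − £767.20 = £2,133.80.

£2,133.80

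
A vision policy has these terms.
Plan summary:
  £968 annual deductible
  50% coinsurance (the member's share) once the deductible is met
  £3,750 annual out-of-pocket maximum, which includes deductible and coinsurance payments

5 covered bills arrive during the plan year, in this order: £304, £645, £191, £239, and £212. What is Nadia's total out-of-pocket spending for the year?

£1,279.50

Claim 1 — £304: fully absorbed by the deductible. Cost to member: £304. OOP to date £304.
Claim 2 — £645: all of it applies to the deductible. Member owes £645 (running OOP £949).
Claim 3 — £191: £19 to deductible, leaving £172; member's 50% is £86. Member owes £105 (running OOP £1,054).
Claim 4 — £239: deductible already satisfied, so member's share is 50% × £239 = £119.50. Cost to member: £119.50. OOP to date £1,173.50.
Claim 5 — £212: 50% coinsurance on £212 = £106. Member owes £106 (running OOP £1,279.50).
Summing the member's payments: £304 + £645 + £105 + £119.50 + £106 = £1,279.50.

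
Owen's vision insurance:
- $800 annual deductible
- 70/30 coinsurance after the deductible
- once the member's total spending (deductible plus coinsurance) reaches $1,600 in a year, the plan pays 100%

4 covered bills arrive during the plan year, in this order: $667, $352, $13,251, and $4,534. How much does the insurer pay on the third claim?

$12,516.70

Claim 1 — $667: fully absorbed by the deductible. Member owes $667 (running OOP $667). Plan pays $667 − $667 = $0.
Claim 2 — $352: $133 finishes the deductible; $219 goes to coinsurance; member's 30% is $65.70. Cost to member: $198.70. OOP to date $865.70. Plan pays $352 − $198.70 = $153.30.
Claim 3 — $13,251: 30% coinsurance on $13,251 = $3,975.30. Adding that to $865.70 gives $4,841, past the $1,600 cap; member pays only $1,600 − $865.70 = $734.30. Plan pays $13,251 − $734.30 = $12,516.70.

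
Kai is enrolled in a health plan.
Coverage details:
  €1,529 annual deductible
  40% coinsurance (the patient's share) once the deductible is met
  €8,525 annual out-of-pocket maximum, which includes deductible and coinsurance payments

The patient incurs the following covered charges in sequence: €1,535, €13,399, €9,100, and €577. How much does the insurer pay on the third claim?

Bill 1, €1,535: deductible takes €1,529, €6 remains; patient's 40% is €2.40. Cost to patient: €1,531.40. OOP to date €1,531.40. Plan pays €1,535 − €1,531.40 = €3.60.
Bill 2, €13,399: 40% coinsurance on €13,399 = €5,359.60. Patient pays €5,359.60; OOP now €6,891. Plan pays €13,399 − €5,359.60 = €8,039.40.
Bill 3, €9,100: 40% coinsurance on €9,100 = €3,640. That would push OOP to €10,531, over the €8,525 cap, so patient pays €8,525 − €6,891 = €1,634. Insurer: €9,100 − €1,634 = €7,466.

€7,466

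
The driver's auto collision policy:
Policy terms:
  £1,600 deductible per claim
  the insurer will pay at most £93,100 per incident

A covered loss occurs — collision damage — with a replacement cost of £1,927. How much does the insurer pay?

Less the £1,600 deductible: £1,927 − £1,600 = £327.
That's under the £93,100 cap, so the insurer reimburses the full £327.

£327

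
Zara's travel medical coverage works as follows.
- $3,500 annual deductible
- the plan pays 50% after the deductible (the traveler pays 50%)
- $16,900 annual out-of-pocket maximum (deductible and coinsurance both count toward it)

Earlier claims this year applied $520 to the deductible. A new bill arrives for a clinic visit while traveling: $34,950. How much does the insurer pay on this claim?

$18,570

$520 of the $3,500 deductible is already met, leaving $2,980.
After the $2,980 deductible portion, $34,950 − $2,980 = $31,970 is subject to coinsurance.
Traveler's 50% share of $31,970 is $15,985.
That puts the traveler's cost at $2,980 + $15,985 = $18,965 before any cap.
Year-to-date out-of-pocket would reach $520 + $18,965 = $19,485, above the $16,900 maximum, so the traveler pays only $16,900 − $520 = $16,380.
Insurer pays the balance: $34,950 − $16,380 = $18,570.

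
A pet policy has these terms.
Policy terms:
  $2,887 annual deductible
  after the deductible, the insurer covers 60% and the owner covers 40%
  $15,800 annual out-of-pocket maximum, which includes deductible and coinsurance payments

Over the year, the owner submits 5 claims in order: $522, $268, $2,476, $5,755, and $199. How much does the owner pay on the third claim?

$2,248.60

Claim 1 — $522: entire amount goes to the deductible. Owner pays $522; OOP now $522.
Claim 2 — $268: entire amount goes to the deductible. Owner pays $268; OOP now $790.
Claim 3 — $2,476: $2,097 to deductible, leaving $379; coinsurance $379 × 40% = $151.60. Cost to owner: $2,248.60. OOP to date $3,038.60.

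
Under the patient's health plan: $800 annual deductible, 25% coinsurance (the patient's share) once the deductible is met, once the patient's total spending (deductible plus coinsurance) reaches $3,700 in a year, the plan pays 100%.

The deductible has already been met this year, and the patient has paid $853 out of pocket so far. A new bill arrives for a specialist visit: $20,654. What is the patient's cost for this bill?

$2,847

The deductible is already satisfied, so the full bill goes to coinsurance.
Coinsurance: $20,654 × 25% = $5,163.50.
Year-to-date out-of-pocket would reach $853 + $5,163.50 = $6,016.50, above the $3,700 maximum, so the patient pays only $3,700 − $853 = $2,847.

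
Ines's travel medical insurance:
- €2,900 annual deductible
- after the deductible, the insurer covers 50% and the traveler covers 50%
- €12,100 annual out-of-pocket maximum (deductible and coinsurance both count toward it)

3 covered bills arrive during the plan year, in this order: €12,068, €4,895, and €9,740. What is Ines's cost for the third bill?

Claim 1 — €12,068: €2,900 to deductible, leaving €9,168; 50% of €9,168 = €4,584. Traveler pays €7,484; OOP now €7,484.
Claim 2 — €4,895: deductible met; 50% of €4,895 = €2,447.50. Cost to traveler: €2,447.50. OOP to date €9,931.50.
Claim 3 — €9,740: deductible met; 50% of €9,740 = €4,870. Adding that to €9,931.50 gives €14,801.50, past the €12,100 cap; traveler pays only €12,100 − €9,931.50 = €2,168.50.

€2,168.50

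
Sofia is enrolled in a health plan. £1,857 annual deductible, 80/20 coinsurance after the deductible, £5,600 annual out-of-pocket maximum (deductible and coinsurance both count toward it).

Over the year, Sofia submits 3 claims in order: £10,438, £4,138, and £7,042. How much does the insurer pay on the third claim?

£5,842.80

Claim 1 — £10,438: £1,857 finishes the deductible; £8,581 goes to coinsurance; coinsurance £8,581 × 20% = £1,716.20. Cost to patient: £3,573.20. OOP to date £3,573.20. Plan pays £10,438 − £3,573.20 = £6,864.80.
Claim 2 — £4,138: deductible met; 20% of £4,138 = £827.60. Cost to patient: £827.60. OOP to date £4,400.80. Insurer: £4,138 − £827.60 = £3,310.40.
Claim 3 — £7,042: 20% coinsurance on £7,042 = £1,408.40. That would push OOP to £5,809.20, over the £5,600 cap, so patient pays £5,600 − £4,400.80 = £1,199.20. Plan pays £7,042 − £1,199.20 = £5,842.80.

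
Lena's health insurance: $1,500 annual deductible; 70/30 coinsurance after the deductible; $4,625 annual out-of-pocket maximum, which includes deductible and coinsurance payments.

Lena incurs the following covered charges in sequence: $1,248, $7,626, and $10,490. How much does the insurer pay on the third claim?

$9,577.20

Claim 1 ($1,248): all of it applies to the deductible. Patient owes $1,248 (running OOP $1,248). Insurer: $1,248 − $1,248 = $0.
Claim 2 ($7,626): $252 to deductible, leaving $7,374; patient's 30% is $2,212.20. Patient pays $2,464.20; OOP now $3,712.20. Plan pays $7,626 − $2,464.20 = $5,161.80.
Claim 3 ($10,490): 30% coinsurance on $10,490 = $3,147. That would push OOP to $6,859.20, over the $4,625 cap, so patient pays $4,625 − $3,712.20 = $912.80. Insurer: $10,490 − $912.80 = $9,577.20.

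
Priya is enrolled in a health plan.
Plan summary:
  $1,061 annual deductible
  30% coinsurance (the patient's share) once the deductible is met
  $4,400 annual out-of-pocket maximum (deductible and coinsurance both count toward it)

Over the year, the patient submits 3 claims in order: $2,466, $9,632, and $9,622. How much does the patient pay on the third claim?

Bill 1, $2,466: deductible takes $1,061, $1,405 remains; patient's 30% is $421.50. Patient owes $1,482.50 (running OOP $1,482.50).
Bill 2, $9,632: 30% coinsurance on $9,632 = $2,889.60. Patient pays $2,889.60; OOP now $4,372.10.
Bill 3, $9,622: deductible already satisfied, so patient's share is 30% × $9,622 = $2,886.60. That would push OOP to $7,258.70, over the $4,400 cap, so patient pays $4,400 − $4,372.10 = $27.90.

$27.90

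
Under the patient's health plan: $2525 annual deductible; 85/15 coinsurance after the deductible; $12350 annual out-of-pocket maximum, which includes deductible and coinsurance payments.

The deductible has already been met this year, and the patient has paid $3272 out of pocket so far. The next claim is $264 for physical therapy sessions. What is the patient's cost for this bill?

The deductible is already satisfied, so the full bill goes to coinsurance.
Patient's 15% share of $264 is $39.60.
Year-to-date out-of-pocket becomes $3272 + $39.60 = $3311.60, still under the $12350 maximum, so no cap applies.

$39.60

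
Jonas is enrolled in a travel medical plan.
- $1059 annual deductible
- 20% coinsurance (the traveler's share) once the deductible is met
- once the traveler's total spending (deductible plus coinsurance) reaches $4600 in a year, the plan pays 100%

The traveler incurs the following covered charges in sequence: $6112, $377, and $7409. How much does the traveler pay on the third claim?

$1481.80

Claim 1 — $6112: $1059 to deductible, leaving $5053; 20% of $5053 = $1010.60. Traveler owes $2069.60 (running OOP $2069.60).
Claim 2 — $377: deductible already satisfied, so traveler's share is 20% × $377 = $75.40. Traveler pays $75.40; OOP now $2145.
Claim 3 — $7409: 20% coinsurance on $7409 = $1481.80. Traveler owes $1481.80 (running OOP $3626.80).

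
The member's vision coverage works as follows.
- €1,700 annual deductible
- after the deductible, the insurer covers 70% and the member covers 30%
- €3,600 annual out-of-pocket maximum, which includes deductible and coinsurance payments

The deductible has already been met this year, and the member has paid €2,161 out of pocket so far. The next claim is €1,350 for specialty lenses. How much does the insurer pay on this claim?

€945

With the deductible met, the entire €1,350 is subject to coinsurance.
Coinsurance: €1,350 × 30% = €405.
Total out-of-pocket so far would be €2,161 + €405 = €2,566, below the €3,600 cap — no reduction.
Insurer pays the balance: €1,350 − €405 = €945.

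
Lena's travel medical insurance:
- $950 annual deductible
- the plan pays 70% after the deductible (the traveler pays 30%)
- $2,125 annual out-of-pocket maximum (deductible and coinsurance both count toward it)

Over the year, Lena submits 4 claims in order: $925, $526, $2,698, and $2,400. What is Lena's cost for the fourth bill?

$215.30

Claim 1 — $925: all of it applies to the deductible. Cost to traveler: $925. OOP to date $925.
Claim 2 — $526: deductible takes $25, $501 remains; traveler's 30% is $150.30. Traveler owes $175.30 (running OOP $1,100.30).
Claim 3 — $2,698: deductible met; 30% of $2,698 = $809.40. Traveler pays $809.40; OOP now $1,909.70.
Claim 4 — $2,400: 30% coinsurance on $2,400 = $720. Adding that to $1,909.70 gives $2,629.70, past the $2,125 cap; traveler pays only $2,125 − $1,909.70 = $215.30.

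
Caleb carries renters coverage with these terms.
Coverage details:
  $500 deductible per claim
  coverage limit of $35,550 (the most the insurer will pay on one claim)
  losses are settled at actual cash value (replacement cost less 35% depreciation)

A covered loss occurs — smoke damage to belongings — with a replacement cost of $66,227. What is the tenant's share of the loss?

$30,677

At 35% depreciation, ACV = $66,227 − $23,179.45 = $43,047.55.
After the deductible, $43,047.55 − $500 = $42,547.55 remains.
$42,547.55 exceeds the $35,550 limit, so the insurer pays the limit: $35,550.
Tenant's share is the uncovered remainder: $66,227 − $35,550 = $30,677.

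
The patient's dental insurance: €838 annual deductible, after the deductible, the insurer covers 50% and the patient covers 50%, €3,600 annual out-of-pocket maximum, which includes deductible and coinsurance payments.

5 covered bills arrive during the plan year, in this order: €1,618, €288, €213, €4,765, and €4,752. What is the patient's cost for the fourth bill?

€2,121.50

Claim 1 — €1,618: €838 finishes the deductible; €780 goes to coinsurance; patient's 50% is €390. Cost to patient: €1,228. OOP to date €1,228.
Claim 2 — €288: deductible met; 50% of €288 = €144. Patient pays €144; OOP now €1,372.
Claim 3 — €213: 50% coinsurance on €213 = €106.50. Cost to patient: €106.50. OOP to date €1,478.50.
Claim 4 — €4,765: deductible met; 50% of €4,765 = €2,382.50. OOP would hit €3,861 > €3,600, so the cap limits the patient to €3,600 − €1,478.50 = €2,121.50.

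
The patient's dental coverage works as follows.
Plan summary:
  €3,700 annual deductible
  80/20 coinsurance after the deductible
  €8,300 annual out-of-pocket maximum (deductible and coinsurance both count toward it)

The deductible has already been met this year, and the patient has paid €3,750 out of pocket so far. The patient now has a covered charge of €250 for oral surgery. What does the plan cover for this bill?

The deductible is already satisfied, so the full bill goes to coinsurance.
Patient's 20% share of €250 is €50.
Cumulative spending €3,750 + €50 = €3,800 stays under the €8,300 maximum.
The plan picks up €250 − €50 = €200.

€200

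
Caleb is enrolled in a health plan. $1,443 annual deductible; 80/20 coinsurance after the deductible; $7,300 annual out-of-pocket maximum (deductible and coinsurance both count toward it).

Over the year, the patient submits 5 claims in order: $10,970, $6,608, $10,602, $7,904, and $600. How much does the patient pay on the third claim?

$2,120.40

Claim 1 ($10,970): deductible takes $1,443, $9,527 remains; patient's 20% is $1,905.40. Patient owes $3,348.40 (running OOP $3,348.40).
Claim 2 ($6,608): 20% coinsurance on $6,608 = $1,321.60. Patient pays $1,321.60; OOP now $4,670.
Claim 3 ($10,602): deductible met; 20% of $10,602 = $2,120.40. Cost to patient: $2,120.40. OOP to date $6,790.40.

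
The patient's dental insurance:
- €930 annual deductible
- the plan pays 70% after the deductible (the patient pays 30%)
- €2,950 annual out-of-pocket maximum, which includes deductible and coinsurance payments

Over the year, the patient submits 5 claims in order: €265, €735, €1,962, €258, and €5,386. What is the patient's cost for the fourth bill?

€77.40

Bill 1, €265: all of it applies to the deductible. Patient owes €265 (running OOP €265).
Bill 2, €735: €665 finishes the deductible; €70 goes to coinsurance; 30% of €70 = €21. Patient owes €686 (running OOP €951).
Bill 3, €1,962: deductible met; 30% of €1,962 = €588.60. Cost to patient: €588.60. OOP to date €1,539.60.
Bill 4, €258: deductible met; 30% of €258 = €77.40. Cost to patient: €77.40. OOP to date €1,617.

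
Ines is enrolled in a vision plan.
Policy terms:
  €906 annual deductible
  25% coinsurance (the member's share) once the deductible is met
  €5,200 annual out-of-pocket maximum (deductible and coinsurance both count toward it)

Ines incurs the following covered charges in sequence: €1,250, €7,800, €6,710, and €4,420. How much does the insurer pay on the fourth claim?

Bill 1, €1,250: €906 to deductible, leaving €344; 25% of €344 = €86. Member pays €992; OOP now €992. Plan pays €1,250 − €992 = €258.
Bill 2, €7,800: deductible met; 25% of €7,800 = €1,950. Cost to member: €1,950. OOP to date €2,942. Plan pays €7,800 − €1,950 = €5,850.
Bill 3, €6,710: 25% coinsurance on €6,710 = €1,677.50. Cost to member: €1,677.50. OOP to date €4,619.50. Plan pays €6,710 − €1,677.50 = €5,032.50.
Bill 4, €4,420: deductible already satisfied, so member's share is 25% × €4,420 = €1,105. Adding that to €4,619.50 gives €5,724.50, past the €5,200 cap; member pays only €5,200 − €4,619.50 = €580.50. Plan pays €4,420 − €580.50 = €3,839.50.

€3,839.50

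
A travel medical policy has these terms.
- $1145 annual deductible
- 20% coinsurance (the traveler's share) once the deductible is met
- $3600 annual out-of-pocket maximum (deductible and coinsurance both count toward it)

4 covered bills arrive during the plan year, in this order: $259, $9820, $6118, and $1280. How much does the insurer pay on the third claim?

$5449.80

Bill 1, $259: all of it applies to the deductible. Traveler pays $259; OOP now $259. Insurer: $259 − $259 = $0.
Bill 2, $9820: $886 finishes the deductible; $8934 goes to coinsurance; 20% of $8934 = $1786.80. Traveler pays $2672.80; OOP now $2931.80. Insurer: $9820 − $2672.80 = $7147.20.
Bill 3, $6118: deductible met; 20% of $6118 = $1223.60. OOP would hit $4155.40 > $3600, so the cap limits the traveler to $3600 − $2931.80 = $668.20. Plan pays $6118 − $668.20 = $5449.80.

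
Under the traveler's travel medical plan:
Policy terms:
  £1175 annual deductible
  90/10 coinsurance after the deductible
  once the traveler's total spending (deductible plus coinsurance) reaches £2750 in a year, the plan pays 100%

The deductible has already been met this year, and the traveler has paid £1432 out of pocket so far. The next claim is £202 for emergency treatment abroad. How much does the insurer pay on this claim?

£181.80

The deductible is already satisfied, so the full bill goes to coinsurance.
Coinsurance: £202 × 10% = £20.20.
Year-to-date out-of-pocket becomes £1432 + £20.20 = £1452.20, still under the £2750 maximum, so no cap applies.
The plan picks up £202 − £20.20 = £181.80.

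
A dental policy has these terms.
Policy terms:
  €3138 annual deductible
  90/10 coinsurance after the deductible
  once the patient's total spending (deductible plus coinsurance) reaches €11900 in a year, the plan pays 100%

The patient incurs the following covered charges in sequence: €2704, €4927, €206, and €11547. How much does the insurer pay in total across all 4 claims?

€14621.40

Claim 1 (€2704): all of it applies to the deductible. Patient pays €2704; OOP now €2704. Insurer: €2704 − €2704 = €0.
Claim 2 (€4927): deductible takes €434, €4493 remains; patient's 10% is €449.30. Patient owes €883.30 (running OOP €3587.30). Insurer: €4927 − €883.30 = €4043.70.
Claim 3 (€206): deductible met; 10% of €206 = €20.60. Patient owes €20.60 (running OOP €3607.90). Insurer: €206 − €20.60 = €185.40.
Claim 4 (€11547): 10% coinsurance on €11547 = €1154.70. Patient pays €1154.70; OOP now €4762.60. Insurer: €11547 − €1154.70 = €10392.30.
Insurer total: €0 + €4043.70 + €185.40 + €10392.30 = €14621.40.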